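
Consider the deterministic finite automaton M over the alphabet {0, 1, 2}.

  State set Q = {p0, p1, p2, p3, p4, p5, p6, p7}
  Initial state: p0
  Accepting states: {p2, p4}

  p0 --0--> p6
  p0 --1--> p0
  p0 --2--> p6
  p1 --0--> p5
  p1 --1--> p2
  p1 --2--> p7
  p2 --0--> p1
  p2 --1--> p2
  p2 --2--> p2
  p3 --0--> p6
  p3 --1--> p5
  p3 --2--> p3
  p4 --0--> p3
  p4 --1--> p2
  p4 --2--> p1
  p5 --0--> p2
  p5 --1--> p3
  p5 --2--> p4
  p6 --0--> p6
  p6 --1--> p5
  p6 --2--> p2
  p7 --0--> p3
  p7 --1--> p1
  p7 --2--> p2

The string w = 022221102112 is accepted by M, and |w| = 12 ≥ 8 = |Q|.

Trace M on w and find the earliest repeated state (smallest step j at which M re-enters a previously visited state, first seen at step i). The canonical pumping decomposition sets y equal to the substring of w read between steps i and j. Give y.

2

State sequence: p0 -0-> p6 -2-> p2 -2-> p2 -2-> p2 -2-> p2 -1-> p2 -1-> p2 -0-> p1 -2-> p7 -1-> p1 -1-> p2 -2-> p2
First repeat at step 3: p2 was already visited.

So i = 2, j = 3, giving x = w[0:2] = 02, y = w[2:3] = 2, z = w[3:12] = 221102112.
Check: |xy| = 3 ≤ 8 and |y| = 1 ≥ 1. Reading y takes M from p2 back to p2, so every xyⁱz is accepted.
With |Q| = 8, pigeonhole forces a state repeat no later than step 8; the substring read between the first and second visits to that state can be pumped.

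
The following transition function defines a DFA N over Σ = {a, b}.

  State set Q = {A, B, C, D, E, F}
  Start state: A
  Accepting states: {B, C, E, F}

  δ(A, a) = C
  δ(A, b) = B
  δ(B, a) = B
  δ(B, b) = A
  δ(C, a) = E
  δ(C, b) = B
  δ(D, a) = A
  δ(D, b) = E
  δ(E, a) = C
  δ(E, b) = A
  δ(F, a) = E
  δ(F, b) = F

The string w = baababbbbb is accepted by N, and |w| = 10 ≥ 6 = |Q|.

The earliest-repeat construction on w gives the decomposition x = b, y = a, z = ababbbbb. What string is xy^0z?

bababbbbb

xy⁰z = xz = b·ababbbbb = bababbbbb.
Reading y = a takes N from B back to B, so after x the machine is still in B, and z then leads to the accepting state B. Hence bababbbbb ∈ L(N).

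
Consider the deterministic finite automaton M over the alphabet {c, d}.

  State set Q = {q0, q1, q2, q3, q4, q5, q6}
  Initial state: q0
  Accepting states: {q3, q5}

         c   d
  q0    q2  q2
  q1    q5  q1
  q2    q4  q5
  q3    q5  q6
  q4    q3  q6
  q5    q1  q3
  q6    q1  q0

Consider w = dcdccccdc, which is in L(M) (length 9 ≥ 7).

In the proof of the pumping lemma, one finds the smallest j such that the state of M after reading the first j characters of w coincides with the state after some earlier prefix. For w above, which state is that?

q1

State sequence: q0 -d-> q2 -c-> q4 -d-> q6 -c-> q1 -c-> q5 -c-> q1 -c-> q5 -d-> q3 -c-> q5
First repeat at step 6: q1 was already visited.

The earliest repeat is at step j = 6: M is in q1, which it already visited at step i = 4.
Since M has 7 states, any run of length ≥ 7 visits 7+1 states, so by pigeonhole some state repeats within the first 7 steps — that repeat gives the pumpable loop.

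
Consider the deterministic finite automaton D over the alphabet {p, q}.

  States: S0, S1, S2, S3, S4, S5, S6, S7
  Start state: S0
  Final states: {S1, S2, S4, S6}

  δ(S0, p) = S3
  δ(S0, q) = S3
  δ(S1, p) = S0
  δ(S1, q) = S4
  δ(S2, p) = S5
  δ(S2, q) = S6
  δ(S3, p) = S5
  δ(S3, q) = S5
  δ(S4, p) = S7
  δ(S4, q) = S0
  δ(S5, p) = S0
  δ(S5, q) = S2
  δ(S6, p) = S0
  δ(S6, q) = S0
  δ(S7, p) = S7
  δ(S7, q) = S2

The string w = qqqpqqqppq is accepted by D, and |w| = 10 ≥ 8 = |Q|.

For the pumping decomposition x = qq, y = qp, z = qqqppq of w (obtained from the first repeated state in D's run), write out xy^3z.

xy^3z = qq·qp·qp·qp·qqqppq = qqqpqpqpqqqppq.
Reading y = qp takes D from S5 back to S5, so after x·y·y·y the machine is still in S5, and z then leads to the accepting state S2. Hence qqqpqpqpqqqppq ∈ L(D).

qqqpqpqpqqqppq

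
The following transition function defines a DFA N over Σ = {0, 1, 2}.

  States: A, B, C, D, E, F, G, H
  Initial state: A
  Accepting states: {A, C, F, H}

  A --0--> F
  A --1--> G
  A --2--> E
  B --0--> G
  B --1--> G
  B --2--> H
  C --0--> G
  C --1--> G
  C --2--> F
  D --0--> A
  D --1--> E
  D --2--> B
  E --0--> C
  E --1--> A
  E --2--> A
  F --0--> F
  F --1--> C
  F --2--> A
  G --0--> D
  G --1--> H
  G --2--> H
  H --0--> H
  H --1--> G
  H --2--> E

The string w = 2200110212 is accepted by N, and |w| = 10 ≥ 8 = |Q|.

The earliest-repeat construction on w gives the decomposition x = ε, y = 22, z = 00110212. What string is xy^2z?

222200110212

xy^2z = ε·22·22·00110212 = 222200110212.
Reading y = 22 takes N from A back to A, so after x·y·y the machine is still in A, and z then leads to the accepting state H. Hence 222200110212 ∈ L(N).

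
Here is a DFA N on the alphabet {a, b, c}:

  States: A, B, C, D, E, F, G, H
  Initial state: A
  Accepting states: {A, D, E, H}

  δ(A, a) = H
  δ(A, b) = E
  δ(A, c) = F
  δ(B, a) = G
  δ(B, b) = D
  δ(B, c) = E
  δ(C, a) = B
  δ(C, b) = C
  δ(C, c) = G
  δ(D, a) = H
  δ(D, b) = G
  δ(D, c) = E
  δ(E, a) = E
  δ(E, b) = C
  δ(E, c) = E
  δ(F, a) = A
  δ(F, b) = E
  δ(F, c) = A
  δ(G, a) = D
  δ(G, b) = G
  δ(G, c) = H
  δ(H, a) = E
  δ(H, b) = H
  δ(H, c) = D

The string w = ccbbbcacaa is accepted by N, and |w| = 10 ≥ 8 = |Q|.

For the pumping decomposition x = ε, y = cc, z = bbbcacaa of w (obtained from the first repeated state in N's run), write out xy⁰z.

bbbcacaa

xy⁰z = xz = ε·bbbcacaa = bbbcacaa.
Reading y = cc takes N from A back to A, so after x the machine is still in A, and z then leads to the accepting state E. Hence bbbcacaa ∈ L(N).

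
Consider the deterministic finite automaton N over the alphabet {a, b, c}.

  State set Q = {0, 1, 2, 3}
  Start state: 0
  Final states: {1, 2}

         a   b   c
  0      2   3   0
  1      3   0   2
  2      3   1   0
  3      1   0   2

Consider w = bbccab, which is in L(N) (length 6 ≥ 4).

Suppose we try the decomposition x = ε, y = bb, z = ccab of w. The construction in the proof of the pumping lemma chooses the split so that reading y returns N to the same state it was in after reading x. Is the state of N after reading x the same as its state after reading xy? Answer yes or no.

State sequence: 0 -b-> 3 -b-> 0

After x (step 0): 0. After xy (step 2): 0.
They match, so y = bb drives N around a cycle from 0 back to itself; pumping y any number of times keeps N in 0 before reading z, and xyⁱz ∈ L(N) for every i ≥ 0.

yes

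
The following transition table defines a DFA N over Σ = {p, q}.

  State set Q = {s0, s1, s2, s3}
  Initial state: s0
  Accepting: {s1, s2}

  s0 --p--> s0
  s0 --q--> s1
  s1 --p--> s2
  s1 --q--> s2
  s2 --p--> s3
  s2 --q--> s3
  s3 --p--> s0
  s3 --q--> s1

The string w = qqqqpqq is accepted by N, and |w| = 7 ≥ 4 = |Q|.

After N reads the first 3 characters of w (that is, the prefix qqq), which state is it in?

Run of N on the first 3 characters of w = q q q:
  step 0: s0  (start)
  step 1: s1  (read q: s0→s1)
  step 2: s2  (read q: s1→s2)
  step 3: s3  (read q: s2→s3)

After reading 3 characters, N is in state s3.

s3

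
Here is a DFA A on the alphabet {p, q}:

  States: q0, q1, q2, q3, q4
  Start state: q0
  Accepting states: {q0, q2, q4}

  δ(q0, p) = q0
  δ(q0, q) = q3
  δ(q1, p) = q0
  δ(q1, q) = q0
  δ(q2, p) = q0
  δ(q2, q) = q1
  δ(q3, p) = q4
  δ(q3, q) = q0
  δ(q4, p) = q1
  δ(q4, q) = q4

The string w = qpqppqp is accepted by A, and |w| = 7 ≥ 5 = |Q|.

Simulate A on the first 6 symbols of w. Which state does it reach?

Run of A on the first 6 characters of w = q p q p p q:
  step 0: q0  (start)
  step 1: q3  (read q: q0→q3)
  step 2: q4  (read p: q3→q4)
  step 3: q4  (read q: q4→q4)
  step 4: q1  (read p: q4→q1)
  step 5: q0  (read p: q1→q0)
  step 6: q3  (read q: q0→q3)

After reading 6 characters, A is in state q3.

q3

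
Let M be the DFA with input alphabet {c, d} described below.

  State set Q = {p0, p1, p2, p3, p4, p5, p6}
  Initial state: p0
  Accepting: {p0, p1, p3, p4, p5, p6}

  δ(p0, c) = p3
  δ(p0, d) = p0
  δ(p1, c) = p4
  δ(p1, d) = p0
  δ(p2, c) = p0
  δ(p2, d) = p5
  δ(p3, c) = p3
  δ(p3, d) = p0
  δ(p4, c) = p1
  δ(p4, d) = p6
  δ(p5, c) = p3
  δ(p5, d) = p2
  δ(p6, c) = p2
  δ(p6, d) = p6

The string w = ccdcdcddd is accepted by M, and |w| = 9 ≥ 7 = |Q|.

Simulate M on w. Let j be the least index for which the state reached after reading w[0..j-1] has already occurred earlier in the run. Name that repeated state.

p3

State sequence: p0 -c-> p3 -c-> p3 -d-> p0 -c-> p3 -d-> p0 -c-> p3 -d-> p0 -d-> p0 -d-> p0
First repeat at step 2: p3 was already visited.

The earliest repeat is at step j = 2: M is in p3, which it already visited at step i = 1.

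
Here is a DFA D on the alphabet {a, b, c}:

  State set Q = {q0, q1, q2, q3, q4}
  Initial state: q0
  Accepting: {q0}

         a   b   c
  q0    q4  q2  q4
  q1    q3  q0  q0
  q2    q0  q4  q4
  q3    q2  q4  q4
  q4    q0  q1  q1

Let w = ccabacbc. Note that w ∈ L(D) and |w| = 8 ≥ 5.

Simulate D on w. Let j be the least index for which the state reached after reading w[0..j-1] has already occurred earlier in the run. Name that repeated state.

q4

State sequence: q0 -c-> q4 -c-> q1 -a-> q3 -b-> q4 -a-> q0 -c-> q4 -b-> q1 -c-> q0
First repeat at step 4: q4 was already visited.

The earliest repeat is at step j = 4: D is in q4, which it already visited at step i = 1.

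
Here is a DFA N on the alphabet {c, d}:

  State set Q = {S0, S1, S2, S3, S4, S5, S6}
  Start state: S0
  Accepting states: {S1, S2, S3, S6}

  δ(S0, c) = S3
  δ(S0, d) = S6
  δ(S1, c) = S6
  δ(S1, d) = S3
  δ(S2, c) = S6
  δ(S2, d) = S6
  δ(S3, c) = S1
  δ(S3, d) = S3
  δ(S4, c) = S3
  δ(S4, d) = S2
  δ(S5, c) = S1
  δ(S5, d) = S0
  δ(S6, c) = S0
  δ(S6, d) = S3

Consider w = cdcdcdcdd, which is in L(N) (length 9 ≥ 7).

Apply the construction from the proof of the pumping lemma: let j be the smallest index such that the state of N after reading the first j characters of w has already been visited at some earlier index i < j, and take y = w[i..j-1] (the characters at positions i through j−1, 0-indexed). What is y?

d

State sequence: S0 -c-> S3 -d-> S3 -c-> S1 -d-> S3 -c-> S1 -d-> S3 -c-> S1 -d-> S3 -d-> S3
First repeat at step 2: S3 was already visited.

So i = 1, j = 2, giving x = w[0:1] = c, y = w[1:2] = d, z = w[2:9] = cdcdcdd.
Check: |xy| = 2 ≤ 7 and |y| = 1 ≥ 1. Reading y takes N from S3 back to S3, so every xyⁱz is accepted.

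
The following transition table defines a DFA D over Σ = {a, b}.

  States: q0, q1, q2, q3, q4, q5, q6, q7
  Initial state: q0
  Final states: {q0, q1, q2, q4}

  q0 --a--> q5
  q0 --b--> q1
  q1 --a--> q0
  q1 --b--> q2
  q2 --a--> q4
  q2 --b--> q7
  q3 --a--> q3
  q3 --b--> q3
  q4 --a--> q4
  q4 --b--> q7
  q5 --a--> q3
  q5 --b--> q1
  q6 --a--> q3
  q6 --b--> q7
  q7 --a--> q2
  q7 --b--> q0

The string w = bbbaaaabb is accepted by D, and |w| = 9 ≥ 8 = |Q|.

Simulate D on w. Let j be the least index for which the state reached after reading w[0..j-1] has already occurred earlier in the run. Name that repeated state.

q2

Run of D on w = b b b a a a a b b:
  step 0: q0  (start)
  step 1: q1  (read b: q0→q1)
  step 2: q2  (read b: q1→q2)
  step 3: q7  (read b: q2→q7)
  step 4: q2  (read a: q7→q2)   ← first repeat (q2 seen earlier)
  step 5: q4  (read a: q2→q4)
  step 6: q4  (read a: q4→q4)
  step 7: q4  (read a: q4→q4)
  step 8: q7  (read b: q4→q7)
  step 9: q0  (read b: q7→q0)

The earliest repeat is at step j = 4: D is in q2, which it already visited at step i = 2.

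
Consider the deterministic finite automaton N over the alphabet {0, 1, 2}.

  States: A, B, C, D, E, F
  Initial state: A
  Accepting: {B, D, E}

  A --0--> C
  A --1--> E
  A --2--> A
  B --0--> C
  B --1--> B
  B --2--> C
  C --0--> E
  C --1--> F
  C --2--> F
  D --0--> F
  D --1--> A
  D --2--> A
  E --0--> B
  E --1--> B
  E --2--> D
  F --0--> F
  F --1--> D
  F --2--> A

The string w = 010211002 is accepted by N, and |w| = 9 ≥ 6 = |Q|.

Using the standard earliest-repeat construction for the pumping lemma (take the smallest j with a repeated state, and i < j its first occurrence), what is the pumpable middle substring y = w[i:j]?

0

Run of N on w = 0 1 0 2 1 1 0 0 2:
  step 0: A  (start)
  step 1: C  (read 0: A→C)
  step 2: F  (read 1: C→F)
  step 3: F  (read 0: F→F)   ← first repeat (F seen earlier)
  step 4: A  (read 2: F→A)
  step 5: E  (read 1: A→E)
  step 6: B  (read 1: E→B)
  step 7: C  (read 0: B→C)
  step 8: E  (read 0: C→E)
  step 9: D  (read 2: E→D)

So i = 2, j = 3, giving x = w[0:2] = 01, y = w[2:3] = 0, z = w[3:9] = 211002.
Check: |xy| = 3 ≤ 6 and |y| = 1 ≥ 1. Reading y takes N from F back to F, so every xyⁱz is accepted.
With |Q| = 6, pigeonhole forces a state repeat no later than step 6; the substring read between the first and second visits to that state can be pumped.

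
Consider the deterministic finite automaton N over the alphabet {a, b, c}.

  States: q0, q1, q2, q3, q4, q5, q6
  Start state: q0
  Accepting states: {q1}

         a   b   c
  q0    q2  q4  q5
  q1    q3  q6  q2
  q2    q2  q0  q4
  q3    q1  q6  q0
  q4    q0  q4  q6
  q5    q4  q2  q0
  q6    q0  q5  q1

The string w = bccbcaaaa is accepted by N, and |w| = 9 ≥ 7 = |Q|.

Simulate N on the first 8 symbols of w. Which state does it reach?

Run of N on the first 8 characters of w = b c c b c a a a:
  step 0: q0  (start)
  step 1: q4  (read b: q0→q4)
  step 2: q6  (read c: q4→q6)
  step 3: q1  (read c: q6→q1)
  step 4: q6  (read b: q1→q6)
  step 5: q1  (read c: q6→q1)
  step 6: q3  (read a: q1→q3)
  step 7: q1  (read a: q3→q1)
  step 8: q3  (read a: q1→q3)

After reading 8 characters, N is in state q3.
(This kind of state-tracing is the core of the pumping-lemma construction: with 7 states, pigeonhole forces a repeat within the first 7 steps.)

q3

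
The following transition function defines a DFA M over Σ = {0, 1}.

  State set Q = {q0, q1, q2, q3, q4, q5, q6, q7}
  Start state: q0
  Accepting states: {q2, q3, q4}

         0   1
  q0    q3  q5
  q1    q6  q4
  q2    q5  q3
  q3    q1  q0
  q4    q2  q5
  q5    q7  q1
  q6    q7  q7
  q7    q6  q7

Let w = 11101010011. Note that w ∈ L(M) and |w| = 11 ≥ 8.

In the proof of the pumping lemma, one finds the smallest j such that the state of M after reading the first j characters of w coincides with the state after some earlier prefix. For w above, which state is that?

q1

Run of M on w = 1 1 1 0 1 0 1 0 0 1 1:
  step 0: q0  (start)
  step 1: q5  (read 1: q0→q5)
  step 2: q1  (read 1: q5→q1)
  step 3: q4  (read 1: q1→q4)
  step 4: q2  (read 0: q4→q2)
  step 5: q3  (read 1: q2→q3)
  step 6: q1  (read 0: q3→q1)   ← first repeat (q1 seen earlier)
  step 7: q4  (read 1: q1→q4)
  step 8: q2  (read 0: q4→q2)
  step 9: q5  (read 0: q2→q5)
  step 10: q1  (read 1: q5→q1)
  step 11: q4  (read 1: q1→q4)

The earliest repeat is at step j = 6: M is in q1, which it already visited at step i = 2.
Since M has 8 states, any run of length ≥ 8 visits 8+1 states, so by pigeonhole some state repeats within the first 8 steps — that repeat gives the pumpable loop.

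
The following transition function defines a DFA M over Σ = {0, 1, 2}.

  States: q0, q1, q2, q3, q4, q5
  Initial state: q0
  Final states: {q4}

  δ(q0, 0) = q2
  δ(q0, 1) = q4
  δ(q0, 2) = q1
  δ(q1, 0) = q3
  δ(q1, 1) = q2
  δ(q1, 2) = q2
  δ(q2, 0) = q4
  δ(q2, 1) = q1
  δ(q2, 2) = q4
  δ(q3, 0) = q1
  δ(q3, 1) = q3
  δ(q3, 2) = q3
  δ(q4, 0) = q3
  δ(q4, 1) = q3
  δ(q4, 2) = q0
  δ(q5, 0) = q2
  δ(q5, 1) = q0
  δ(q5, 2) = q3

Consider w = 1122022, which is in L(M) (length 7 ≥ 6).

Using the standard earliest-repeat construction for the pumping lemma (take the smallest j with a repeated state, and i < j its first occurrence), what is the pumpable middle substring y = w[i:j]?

State sequence: q0 -1-> q4 -1-> q3 -2-> q3 -2-> q3 -0-> q1 -2-> q2 -2-> q4
First repeat at step 3: q3 was already visited.

So i = 2, j = 3, giving x = w[0:2] = 11, y = w[2:3] = 2, z = w[3:7] = 2022.
Check: |xy| = 3 ≤ 6 and |y| = 1 ≥ 1. Reading y takes M from q3 back to q3, so every xyⁱz is accepted.
The DFA has 6 states, so the proof of the pumping lemma guarantees a repeated state among the first 6+1 visited; the segment between the two visits is the pumpable y.

2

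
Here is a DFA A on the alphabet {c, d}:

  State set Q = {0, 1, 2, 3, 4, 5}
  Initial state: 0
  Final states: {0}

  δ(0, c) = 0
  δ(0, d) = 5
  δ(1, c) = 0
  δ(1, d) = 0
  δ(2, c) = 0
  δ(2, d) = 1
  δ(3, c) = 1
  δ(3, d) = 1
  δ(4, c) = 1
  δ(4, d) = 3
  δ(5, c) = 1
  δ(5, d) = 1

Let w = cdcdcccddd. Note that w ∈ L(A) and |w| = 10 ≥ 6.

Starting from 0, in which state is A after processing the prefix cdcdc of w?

0

Run of A on the first 5 characters of w = c d c d c:
  step 0: 0  (start)
  step 1: 0  (read c: 0→0)
  step 2: 5  (read d: 0→5)
  step 3: 1  (read c: 5→1)
  step 4: 0  (read d: 1→0)
  step 5: 0  (read c: 0→0)

After reading 5 characters, A is in state 0.
(This kind of state-tracing is the core of the pumping-lemma construction: with 6 states, pigeonhole forces a repeat within the first 6 steps.)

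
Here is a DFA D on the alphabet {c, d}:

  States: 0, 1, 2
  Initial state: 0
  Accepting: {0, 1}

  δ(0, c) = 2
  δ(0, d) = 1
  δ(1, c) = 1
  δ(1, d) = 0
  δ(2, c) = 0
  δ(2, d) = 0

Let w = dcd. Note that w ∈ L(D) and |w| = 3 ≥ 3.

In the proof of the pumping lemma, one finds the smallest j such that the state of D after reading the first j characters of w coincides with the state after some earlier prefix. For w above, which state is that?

1

Run of D on w = d c d:
  step 0: 0  (start)
  step 1: 1  (read d: 0→1)
  step 2: 1  (read c: 1→1)   ← first repeat (1 seen earlier)
  step 3: 0  (read d: 1→0)

The earliest repeat is at step j = 2: D is in 1, which it already visited at step i = 1.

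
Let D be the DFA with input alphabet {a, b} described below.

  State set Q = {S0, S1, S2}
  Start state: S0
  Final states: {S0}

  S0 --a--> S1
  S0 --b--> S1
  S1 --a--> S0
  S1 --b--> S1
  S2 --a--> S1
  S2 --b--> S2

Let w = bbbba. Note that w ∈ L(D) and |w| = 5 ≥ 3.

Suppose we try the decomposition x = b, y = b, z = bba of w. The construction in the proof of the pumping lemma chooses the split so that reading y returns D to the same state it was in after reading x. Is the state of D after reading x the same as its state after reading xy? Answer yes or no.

yes

State sequence: S0 -b-> S1 -b-> S1

After x (step 1): S1. After xy (step 2): S1.
They match, so y = b drives D around a cycle from S1 back to itself; pumping y any number of times keeps D in S1 before reading z, and xyⁱz ∈ L(D) for every i ≥ 0.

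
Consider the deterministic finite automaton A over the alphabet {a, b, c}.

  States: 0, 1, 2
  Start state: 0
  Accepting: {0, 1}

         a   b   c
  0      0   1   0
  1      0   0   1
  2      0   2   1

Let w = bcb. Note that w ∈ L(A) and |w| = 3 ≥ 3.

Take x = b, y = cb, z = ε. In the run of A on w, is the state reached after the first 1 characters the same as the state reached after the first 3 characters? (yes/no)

State sequence: 0 -b-> 1 -c-> 1 -b-> 0

After x (step 1): 1. After xy (step 3): 0.
They differ (1 ≠ 0), so y is not a cycle from the state after x; this split is not the one the pumping-lemma construction produces, and pumping y need not keep the string in L(A).

no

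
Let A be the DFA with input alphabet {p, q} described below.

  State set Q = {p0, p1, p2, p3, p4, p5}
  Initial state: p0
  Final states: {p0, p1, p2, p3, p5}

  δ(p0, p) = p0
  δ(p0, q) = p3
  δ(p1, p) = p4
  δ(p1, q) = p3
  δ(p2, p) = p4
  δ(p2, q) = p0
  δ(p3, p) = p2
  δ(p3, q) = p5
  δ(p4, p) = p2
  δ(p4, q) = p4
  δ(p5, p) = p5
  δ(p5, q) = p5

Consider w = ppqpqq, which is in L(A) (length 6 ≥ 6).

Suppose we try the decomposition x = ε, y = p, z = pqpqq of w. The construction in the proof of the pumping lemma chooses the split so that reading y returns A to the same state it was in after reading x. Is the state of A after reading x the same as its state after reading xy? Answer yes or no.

yes

State sequence: p0 -p-> p0

After x (step 0): p0. After xy (step 1): p0.
They match, so y = p drives A around a cycle from p0 back to itself; pumping y any number of times keeps A in p0 before reading z, and xyⁱz ∈ L(A) for every i ≥ 0.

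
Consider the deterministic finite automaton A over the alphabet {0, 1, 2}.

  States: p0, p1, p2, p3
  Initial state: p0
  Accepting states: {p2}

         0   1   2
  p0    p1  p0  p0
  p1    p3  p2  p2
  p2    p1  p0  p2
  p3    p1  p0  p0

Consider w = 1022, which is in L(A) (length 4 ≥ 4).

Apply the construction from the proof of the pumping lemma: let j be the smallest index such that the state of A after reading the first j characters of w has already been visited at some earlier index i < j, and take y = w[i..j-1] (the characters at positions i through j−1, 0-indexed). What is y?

Run of A on w = 1 0 2 2:
  step 0: p0  (start)
  step 1: p0  (read 1: p0→p0)   ← first repeat (p0 seen earlier)
  step 2: p1  (read 0: p0→p1)
  step 3: p2  (read 2: p1→p2)
  step 4: p2  (read 2: p2→p2)

So i = 0, j = 1, giving x = w[0:0] = ε, y = w[0:1] = 1, z = w[1:4] = 022.
Check: |xy| = 1 ≤ 4 and |y| = 1 ≥ 1. Reading y takes A from p0 back to p0, so every xyⁱz is accepted.
Since A has 4 states, any run of length ≥ 4 visits 4+1 states, so by pigeonhole some state repeats within the first 4 steps — that repeat gives the pumpable loop.

1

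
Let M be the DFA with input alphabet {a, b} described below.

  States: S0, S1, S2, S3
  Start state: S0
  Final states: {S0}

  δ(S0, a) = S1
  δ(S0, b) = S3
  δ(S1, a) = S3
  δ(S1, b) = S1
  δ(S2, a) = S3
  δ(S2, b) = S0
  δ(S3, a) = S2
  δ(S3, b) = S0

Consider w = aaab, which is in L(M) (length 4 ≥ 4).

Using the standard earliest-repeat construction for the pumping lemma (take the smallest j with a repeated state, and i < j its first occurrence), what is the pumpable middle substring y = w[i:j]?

aaab

Run of M on w = a a a b:
  step 0: S0  (start)
  step 1: S1  (read a: S0→S1)
  step 2: S3  (read a: S1→S3)
  step 3: S2  (read a: S3→S2)
  step 4: S0  (read b: S2→S0)   ← first repeat (S0 seen earlier)

So i = 0, j = 4, giving x = w[0:0] = ε, y = w[0:4] = aaab, z = w[4:4] = ε.
Check: |xy| = 4 ≤ 4 and |y| = 4 ≥ 1. Reading y takes M from S0 back to S0, so every xyⁱz is accepted.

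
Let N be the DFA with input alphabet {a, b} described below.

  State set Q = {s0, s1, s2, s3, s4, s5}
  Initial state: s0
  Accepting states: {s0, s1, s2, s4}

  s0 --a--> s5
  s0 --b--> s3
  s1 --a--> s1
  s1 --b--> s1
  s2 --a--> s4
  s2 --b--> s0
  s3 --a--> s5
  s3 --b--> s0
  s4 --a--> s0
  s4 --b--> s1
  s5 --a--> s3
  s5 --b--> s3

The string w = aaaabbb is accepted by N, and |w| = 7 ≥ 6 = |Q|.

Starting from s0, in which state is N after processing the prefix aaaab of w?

s0

Run of N on the first 5 characters of w = a a a a b:
  step 0: s0  (start)
  step 1: s5  (read a: s0→s5)
  step 2: s3  (read a: s5→s3)
  step 3: s5  (read a: s3→s5)
  step 4: s3  (read a: s5→s3)
  step 5: s0  (read b: s3→s0)

After reading 5 characters, N is in state s0.
(This kind of state-tracing is the core of the pumping-lemma construction: with 6 states, pigeonhole forces a repeat within the first 6 steps.)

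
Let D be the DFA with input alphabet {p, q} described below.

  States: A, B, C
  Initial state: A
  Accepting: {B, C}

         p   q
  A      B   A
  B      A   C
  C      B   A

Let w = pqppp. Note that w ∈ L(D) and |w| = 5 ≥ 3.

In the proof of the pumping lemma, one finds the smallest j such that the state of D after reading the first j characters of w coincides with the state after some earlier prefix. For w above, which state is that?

B

State sequence: A -p-> B -q-> C -p-> B -p-> A -p-> B
First repeat at step 3: B was already visited.

The earliest repeat is at step j = 3: D is in B, which it already visited at step i = 1.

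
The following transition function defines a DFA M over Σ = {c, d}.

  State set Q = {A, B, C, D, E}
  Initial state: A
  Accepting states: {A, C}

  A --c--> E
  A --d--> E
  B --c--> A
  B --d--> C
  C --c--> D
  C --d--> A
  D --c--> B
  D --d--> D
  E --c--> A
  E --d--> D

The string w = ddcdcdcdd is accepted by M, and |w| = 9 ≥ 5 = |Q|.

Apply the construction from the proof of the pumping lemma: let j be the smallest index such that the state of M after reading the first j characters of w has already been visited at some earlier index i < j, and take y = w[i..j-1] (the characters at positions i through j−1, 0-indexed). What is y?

Run of M on w = d d c d c d c d d:
  step 0: A  (start)
  step 1: E  (read d: A→E)
  step 2: D  (read d: E→D)
  step 3: B  (read c: D→B)
  step 4: C  (read d: B→C)
  step 5: D  (read c: C→D)   ← first repeat (D seen earlier)
  step 6: D  (read d: D→D)
  step 7: B  (read c: D→B)
  step 8: C  (read d: B→C)
  step 9: A  (read d: C→A)

So i = 2, j = 5, giving x = w[0:2] = dd, y = w[2:5] = cdc, z = w[5:9] = dcdd.
Check: |xy| = 5 ≤ 5 and |y| = 3 ≥ 1. Reading y takes M from D back to D, so every xyⁱz is accepted.

cdc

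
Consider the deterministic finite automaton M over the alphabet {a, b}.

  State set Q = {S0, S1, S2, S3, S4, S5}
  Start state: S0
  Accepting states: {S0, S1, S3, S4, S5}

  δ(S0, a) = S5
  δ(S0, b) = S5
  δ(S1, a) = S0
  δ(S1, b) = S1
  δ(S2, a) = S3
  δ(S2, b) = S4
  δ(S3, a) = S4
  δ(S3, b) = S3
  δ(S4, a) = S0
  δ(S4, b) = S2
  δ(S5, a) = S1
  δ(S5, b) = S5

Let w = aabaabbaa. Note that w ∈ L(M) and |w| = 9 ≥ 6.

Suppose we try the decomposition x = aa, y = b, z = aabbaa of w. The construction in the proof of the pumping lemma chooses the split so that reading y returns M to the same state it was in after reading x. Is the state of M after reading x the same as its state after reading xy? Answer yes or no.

Run of M on the first 3 characters of w = a a b:
  step 0: S0  (start)
  step 1: S5  (read a: S0→S5)
  step 2: S1  (read a: S5→S1)
  step 3: S1  (read b: S1→S1)

After x (step 2): S1. After xy (step 3): S1.
They match, so y = b drives M around a cycle from S1 back to itself; pumping y any number of times keeps M in S1 before reading z, and xyⁱz ∈ L(M) for every i ≥ 0.

yes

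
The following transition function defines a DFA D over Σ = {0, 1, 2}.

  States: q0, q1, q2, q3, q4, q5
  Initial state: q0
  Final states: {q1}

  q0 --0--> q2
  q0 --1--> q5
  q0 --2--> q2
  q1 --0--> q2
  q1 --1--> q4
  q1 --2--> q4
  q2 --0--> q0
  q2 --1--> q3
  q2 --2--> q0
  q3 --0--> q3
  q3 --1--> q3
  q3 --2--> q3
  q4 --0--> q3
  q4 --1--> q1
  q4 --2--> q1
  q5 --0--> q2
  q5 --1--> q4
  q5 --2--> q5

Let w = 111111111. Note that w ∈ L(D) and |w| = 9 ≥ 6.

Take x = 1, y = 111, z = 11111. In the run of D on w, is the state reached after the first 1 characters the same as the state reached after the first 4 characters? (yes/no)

State sequence: q0 -1-> q5 -1-> q4 -1-> q1 -1-> q4

After x (step 1): q5. After xy (step 4): q4.
They differ (q5 ≠ q4), so y is not a cycle from the state after x; this split is not the one the pumping-lemma construction produces, and pumping y need not keep the string in L(D).

no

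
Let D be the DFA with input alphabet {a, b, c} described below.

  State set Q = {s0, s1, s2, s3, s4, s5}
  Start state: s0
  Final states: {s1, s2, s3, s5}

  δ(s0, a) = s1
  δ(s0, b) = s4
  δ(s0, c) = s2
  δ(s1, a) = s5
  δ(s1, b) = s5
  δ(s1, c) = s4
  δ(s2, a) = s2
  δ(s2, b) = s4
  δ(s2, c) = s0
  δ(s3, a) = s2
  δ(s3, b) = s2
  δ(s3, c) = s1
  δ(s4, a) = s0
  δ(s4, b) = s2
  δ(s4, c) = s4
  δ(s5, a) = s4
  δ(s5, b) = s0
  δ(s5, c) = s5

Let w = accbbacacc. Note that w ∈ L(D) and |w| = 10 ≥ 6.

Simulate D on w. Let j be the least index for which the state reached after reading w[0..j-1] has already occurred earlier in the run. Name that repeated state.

s4

State sequence: s0 -a-> s1 -c-> s4 -c-> s4 -b-> s2 -b-> s4 -a-> s0 -c-> s2 -a-> s2 -c-> s0 -c-> s2
First repeat at step 3: s4 was already visited.

The earliest repeat is at step j = 3: D is in s4, which it already visited at step i = 2.
The DFA has 6 states, so the proof of the pumping lemma guarantees a repeated state among the first 6+1 visited; the segment between the two visits is the pumpable y.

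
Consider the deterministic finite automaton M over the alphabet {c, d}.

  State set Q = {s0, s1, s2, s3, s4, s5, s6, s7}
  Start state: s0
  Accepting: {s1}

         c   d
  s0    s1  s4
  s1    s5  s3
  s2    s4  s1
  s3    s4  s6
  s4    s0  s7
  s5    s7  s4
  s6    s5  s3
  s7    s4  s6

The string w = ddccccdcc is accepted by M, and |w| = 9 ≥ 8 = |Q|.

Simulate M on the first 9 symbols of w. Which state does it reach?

s1

Run of M on the first 9 characters of w = d d c c c c d c c:
  step 0: s0  (start)
  step 1: s4  (read d: s0→s4)
  step 2: s7  (read d: s4→s7)
  step 3: s4  (read c: s7→s4)
  step 4: s0  (read c: s4→s0)
  step 5: s1  (read c: s0→s1)
  step 6: s5  (read c: s1→s5)
  step 7: s4  (read d: s5→s4)
  step 8: s0  (read c: s4→s0)
  step 9: s1  (read c: s0→s1)

After reading 9 characters, M is in state s1.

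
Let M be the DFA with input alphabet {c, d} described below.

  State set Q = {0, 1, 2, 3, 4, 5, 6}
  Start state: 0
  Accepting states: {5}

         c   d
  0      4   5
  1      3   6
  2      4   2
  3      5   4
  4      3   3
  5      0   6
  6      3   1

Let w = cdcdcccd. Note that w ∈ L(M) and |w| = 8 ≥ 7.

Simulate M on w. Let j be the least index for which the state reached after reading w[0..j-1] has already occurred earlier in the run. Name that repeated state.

State sequence: 0 -c-> 4 -d-> 3 -c-> 5 -d-> 6 -c-> 3 -c-> 5 -c-> 0 -d-> 5
First repeat at step 5: 3 was already visited.

The earliest repeat is at step j = 5: M is in 3, which it already visited at step i = 2.

3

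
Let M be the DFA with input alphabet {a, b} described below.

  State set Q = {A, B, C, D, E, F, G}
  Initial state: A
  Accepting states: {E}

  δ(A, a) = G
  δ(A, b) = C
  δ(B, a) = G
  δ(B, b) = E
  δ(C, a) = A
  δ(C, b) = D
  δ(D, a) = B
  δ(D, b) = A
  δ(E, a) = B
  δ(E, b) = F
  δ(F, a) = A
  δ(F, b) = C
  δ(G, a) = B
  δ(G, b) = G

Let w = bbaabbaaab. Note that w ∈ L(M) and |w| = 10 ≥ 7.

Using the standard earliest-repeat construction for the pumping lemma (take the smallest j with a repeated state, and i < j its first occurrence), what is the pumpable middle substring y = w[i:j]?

Run of M on w = b b a a b b a a a b:
  step 0: A  (start)
  step 1: C  (read b: A→C)
  step 2: D  (read b: C→D)
  step 3: B  (read a: D→B)
  step 4: G  (read a: B→G)
  step 5: G  (read b: G→G)   ← first repeat (G seen earlier)
  step 6: G  (read b: G→G)
  step 7: B  (read a: G→B)
  step 8: G  (read a: B→G)
  step 9: B  (read a: G→B)
  step 10: E  (read b: B→E)

So i = 4, j = 5, giving x = w[0:4] = bbaa, y = w[4:5] = b, z = w[5:10] = baaab.
Check: |xy| = 5 ≤ 7 and |y| = 1 ≥ 1. Reading y takes M from G back to G, so every xyⁱz is accepted.

b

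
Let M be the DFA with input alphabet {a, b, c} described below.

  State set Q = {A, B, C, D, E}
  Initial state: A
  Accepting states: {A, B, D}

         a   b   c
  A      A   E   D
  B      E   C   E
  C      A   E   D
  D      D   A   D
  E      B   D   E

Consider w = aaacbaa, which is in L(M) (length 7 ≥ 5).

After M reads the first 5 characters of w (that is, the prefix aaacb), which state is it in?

Run of M on the first 5 characters of w = a a a c b:
  step 0: A  (start)
  step 1: A  (read a: A→A)
  step 2: A  (read a: A→A)
  step 3: A  (read a: A→A)
  step 4: D  (read c: A→D)
  step 5: A  (read b: D→A)

After reading 5 characters, M is in state A.
(This kind of state-tracing is the core of the pumping-lemma construction: with 5 states, pigeonhole forces a repeat within the first 5 steps.)

A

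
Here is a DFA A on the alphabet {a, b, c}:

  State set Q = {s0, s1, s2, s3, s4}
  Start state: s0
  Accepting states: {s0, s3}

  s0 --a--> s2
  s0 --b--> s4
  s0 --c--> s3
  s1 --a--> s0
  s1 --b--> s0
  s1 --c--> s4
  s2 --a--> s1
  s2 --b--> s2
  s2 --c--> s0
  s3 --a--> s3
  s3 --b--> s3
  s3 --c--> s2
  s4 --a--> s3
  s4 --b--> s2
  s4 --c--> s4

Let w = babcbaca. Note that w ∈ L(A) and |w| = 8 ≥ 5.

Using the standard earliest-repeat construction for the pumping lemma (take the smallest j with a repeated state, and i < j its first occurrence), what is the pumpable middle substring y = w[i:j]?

b

State sequence: s0 -b-> s4 -a-> s3 -b-> s3 -c-> s2 -b-> s2 -a-> s1 -c-> s4 -a-> s3
First repeat at step 3: s3 was already visited.

So i = 2, j = 3, giving x = w[0:2] = ba, y = w[2:3] = b, z = w[3:8] = cbaca.
Check: |xy| = 3 ≤ 5 and |y| = 1 ≥ 1. Reading y takes A from s3 back to s3, so every xyⁱz is accepted.
Since A has 5 states, any run of length ≥ 5 visits 5+1 states, so by pigeonhole some state repeats within the first 5 steps — that repeat gives the pumpable loop.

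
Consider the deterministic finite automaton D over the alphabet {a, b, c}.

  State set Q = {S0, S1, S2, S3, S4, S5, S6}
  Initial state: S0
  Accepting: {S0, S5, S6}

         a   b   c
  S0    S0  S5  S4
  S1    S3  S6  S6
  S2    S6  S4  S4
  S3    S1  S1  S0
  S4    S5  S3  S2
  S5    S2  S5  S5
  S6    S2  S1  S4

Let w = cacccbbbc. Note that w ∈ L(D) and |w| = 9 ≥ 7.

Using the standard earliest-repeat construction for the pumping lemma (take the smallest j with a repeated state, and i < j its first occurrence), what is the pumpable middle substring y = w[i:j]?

c

Run of D on w = c a c c c b b b c:
  step 0: S0  (start)
  step 1: S4  (read c: S0→S4)
  step 2: S5  (read a: S4→S5)
  step 3: S5  (read c: S5→S5)   ← first repeat (S5 seen earlier)
  step 4: S5  (read c: S5→S5)
  step 5: S5  (read c: S5→S5)
  step 6: S5  (read b: S5→S5)
  step 7: S5  (read b: S5→S5)
  step 8: S5  (read b: S5→S5)
  step 9: S5  (read c: S5→S5)

So i = 2, j = 3, giving x = w[0:2] = ca, y = w[2:3] = c, z = w[3:9] = ccbbbc.
Check: |xy| = 3 ≤ 7 and |y| = 1 ≥ 1. Reading y takes D from S5 back to S5, so every xyⁱz is accepted.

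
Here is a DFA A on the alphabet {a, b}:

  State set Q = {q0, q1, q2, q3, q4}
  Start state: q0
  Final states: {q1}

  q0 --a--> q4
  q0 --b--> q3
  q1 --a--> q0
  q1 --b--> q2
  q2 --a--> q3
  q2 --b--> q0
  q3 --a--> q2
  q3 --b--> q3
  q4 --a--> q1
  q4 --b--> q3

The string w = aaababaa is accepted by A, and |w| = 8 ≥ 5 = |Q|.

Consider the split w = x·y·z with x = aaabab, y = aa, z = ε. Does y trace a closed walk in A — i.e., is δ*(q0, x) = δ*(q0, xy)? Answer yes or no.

State sequence: q0 -a-> q4 -a-> q1 -a-> q0 -b-> q3 -a-> q2 -b-> q0 -a-> q4 -a-> q1

After x (step 6): q0. After xy (step 8): q1.
They differ (q0 ≠ q1), so y is not a cycle from the state after x; this split is not the one the pumping-lemma construction produces, and pumping y need not keep the string in L(A).

no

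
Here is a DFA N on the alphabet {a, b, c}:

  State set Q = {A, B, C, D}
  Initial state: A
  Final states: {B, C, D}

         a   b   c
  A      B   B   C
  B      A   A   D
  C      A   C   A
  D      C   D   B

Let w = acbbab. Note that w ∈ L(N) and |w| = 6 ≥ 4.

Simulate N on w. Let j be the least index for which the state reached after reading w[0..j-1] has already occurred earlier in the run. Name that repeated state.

Run of N on w = a c b b a b:
  step 0: A  (start)
  step 1: B  (read a: A→B)
  step 2: D  (read c: B→D)
  step 3: D  (read b: D→D)   ← first repeat (D seen earlier)
  step 4: D  (read b: D→D)
  step 5: C  (read a: D→C)
  step 6: C  (read b: C→C)

The earliest repeat is at step j = 3: N is in D, which it already visited at step i = 2.
Since N has 4 states, any run of length ≥ 4 visits 4+1 states, so by pigeonhole some state repeats within the first 4 steps — that repeat gives the pumpable loop.

D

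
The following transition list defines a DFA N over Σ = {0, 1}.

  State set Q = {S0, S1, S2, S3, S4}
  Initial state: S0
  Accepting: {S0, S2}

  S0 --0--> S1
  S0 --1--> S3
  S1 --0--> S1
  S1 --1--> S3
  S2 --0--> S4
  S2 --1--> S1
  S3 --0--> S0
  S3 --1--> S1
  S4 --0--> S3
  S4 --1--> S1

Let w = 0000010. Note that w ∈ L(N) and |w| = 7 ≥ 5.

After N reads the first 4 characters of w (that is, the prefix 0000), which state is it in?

S1

State sequence: S0 -0-> S1 -0-> S1 -0-> S1 -0-> S1

After reading 4 characters, N is in state S1.
(This kind of state-tracing is the core of the pumping-lemma construction: with 5 states, pigeonhole forces a repeat within the first 5 steps.)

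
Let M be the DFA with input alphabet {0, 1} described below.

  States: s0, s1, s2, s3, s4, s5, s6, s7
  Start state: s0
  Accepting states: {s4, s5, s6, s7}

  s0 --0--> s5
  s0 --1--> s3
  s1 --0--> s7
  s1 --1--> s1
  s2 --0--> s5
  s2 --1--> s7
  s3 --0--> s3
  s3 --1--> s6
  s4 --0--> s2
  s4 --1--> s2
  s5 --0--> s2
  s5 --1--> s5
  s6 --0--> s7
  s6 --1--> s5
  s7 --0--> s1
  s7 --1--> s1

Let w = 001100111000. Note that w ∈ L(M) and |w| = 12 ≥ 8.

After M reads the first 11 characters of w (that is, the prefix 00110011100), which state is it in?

s1

Run of M on the first 11 characters of w = 0 0 1 1 0 0 1 1 1 0 0:
  step 0: s0  (start)
  step 1: s5  (read 0: s0→s5)
  step 2: s2  (read 0: s5→s2)
  step 3: s7  (read 1: s2→s7)
  step 4: s1  (read 1: s7→s1)
  step 5: s7  (read 0: s1→s7)
  step 6: s1  (read 0: s7→s1)
  step 7: s1  (read 1: s1→s1)
  step 8: s1  (read 1: s1→s1)
  step 9: s1  (read 1: s1→s1)
  step 10: s7  (read 0: s1→s7)
  step 11: s1  (read 0: s7→s1)

After reading 11 characters, M is in state s1.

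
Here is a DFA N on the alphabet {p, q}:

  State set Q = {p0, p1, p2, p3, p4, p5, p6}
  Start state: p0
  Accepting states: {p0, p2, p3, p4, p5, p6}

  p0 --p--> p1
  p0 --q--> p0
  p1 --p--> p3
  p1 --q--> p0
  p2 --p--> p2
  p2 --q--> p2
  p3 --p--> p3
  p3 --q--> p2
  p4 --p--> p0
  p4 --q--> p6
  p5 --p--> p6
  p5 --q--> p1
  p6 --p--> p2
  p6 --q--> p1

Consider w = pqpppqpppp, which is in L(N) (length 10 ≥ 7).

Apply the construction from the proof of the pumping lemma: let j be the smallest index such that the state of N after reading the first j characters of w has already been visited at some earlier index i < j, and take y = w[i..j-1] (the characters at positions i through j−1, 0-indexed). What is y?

pq

Run of N on w = p q p p p q p p p p:
  step 0: p0  (start)
  step 1: p1  (read p: p0→p1)
  step 2: p0  (read q: p1→p0)   ← first repeat (p0 seen earlier)
  step 3: p1  (read p: p0→p1)
  step 4: p3  (read p: p1→p3)
  step 5: p3  (read p: p3→p3)
  step 6: p2  (read q: p3→p2)
  step 7: p2  (read p: p2→p2)
  step 8: p2  (read p: p2→p2)
  step 9: p2  (read p: p2→p2)
  step 10: p2  (read p: p2→p2)

So i = 0, j = 2, giving x = w[0:0] = ε, y = w[0:2] = pq, z = w[2:10] = pppqpppp.
Check: |xy| = 2 ≤ 7 and |y| = 2 ≥ 1. Reading y takes N from p0 back to p0, so every xyⁱz is accepted.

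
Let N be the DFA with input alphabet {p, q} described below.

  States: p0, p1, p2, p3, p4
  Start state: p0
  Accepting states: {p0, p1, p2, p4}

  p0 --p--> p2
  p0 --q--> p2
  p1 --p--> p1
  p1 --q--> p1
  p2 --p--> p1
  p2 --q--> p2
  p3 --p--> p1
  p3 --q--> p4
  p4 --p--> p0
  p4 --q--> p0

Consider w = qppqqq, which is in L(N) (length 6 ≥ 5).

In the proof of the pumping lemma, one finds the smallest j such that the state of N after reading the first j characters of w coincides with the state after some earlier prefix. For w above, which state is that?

p1

Run of N on w = q p p q q q:
  step 0: p0  (start)
  step 1: p2  (read q: p0→p2)
  step 2: p1  (read p: p2→p1)
  step 3: p1  (read p: p1→p1)   ← first repeat (p1 seen earlier)
  step 4: p1  (read q: p1→p1)
  step 5: p1  (read q: p1→p1)
  step 6: p1  (read q: p1→p1)

The earliest repeat is at step j = 3: N is in p1, which it already visited at step i = 2.
The DFA has 5 states, so the proof of the pumping lemma guarantees a repeated state among the first 5+1 visited; the segment between the two visits is the pumpable y.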